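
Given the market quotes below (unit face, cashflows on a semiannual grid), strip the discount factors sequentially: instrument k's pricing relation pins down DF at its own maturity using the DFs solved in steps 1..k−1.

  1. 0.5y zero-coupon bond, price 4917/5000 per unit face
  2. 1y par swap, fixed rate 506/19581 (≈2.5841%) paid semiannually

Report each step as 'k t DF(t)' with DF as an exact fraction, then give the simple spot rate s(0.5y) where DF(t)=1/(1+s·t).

step 1 [0.5y] zero: DF = P = 4917/5000 ≈ 0.983400
step 2 [1y] swap r/2=253/19581: DF=(1 − 253/19581·(0.983400))/(1+253/19581) = 9747/10000 ≈ 0.974700

1 1/2 4917/5000
2 1 9747/10000
s(0.5y) = (1/(4917/5000) − 1)/(1/2) = 166/4917 ≈ 3.3760%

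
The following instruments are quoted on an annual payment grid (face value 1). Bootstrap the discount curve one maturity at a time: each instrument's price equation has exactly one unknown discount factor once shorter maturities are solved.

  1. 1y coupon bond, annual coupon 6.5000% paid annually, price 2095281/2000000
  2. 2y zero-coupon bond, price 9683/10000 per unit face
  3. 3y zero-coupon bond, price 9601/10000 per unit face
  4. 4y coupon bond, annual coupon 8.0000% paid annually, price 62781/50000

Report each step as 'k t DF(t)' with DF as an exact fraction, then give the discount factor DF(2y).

step 1 [1y] bond c/1=13/200: DF=(2095281/2000000 − 13/200·(0))/(1+13/200) = 9837/10000 ≈ 0.983700
step 2 [2y] zero: DF = P = 9683/10000 ≈ 0.968300
step 3 [3y] zero: DF = P = 9601/10000 ≈ 0.960100
step 4 [4y] bond c/1=2/25: DF=(62781/50000 − 2/25·(0.983700+0.968300+0.960100))/(1+2/25) = 9469/10000 ≈ 0.946900

1 1 9837/10000
2 2 9683/10000
3 3 9601/10000
4 4 9469/10000
DF(2y) = 9683/10000 ≈ 0.968300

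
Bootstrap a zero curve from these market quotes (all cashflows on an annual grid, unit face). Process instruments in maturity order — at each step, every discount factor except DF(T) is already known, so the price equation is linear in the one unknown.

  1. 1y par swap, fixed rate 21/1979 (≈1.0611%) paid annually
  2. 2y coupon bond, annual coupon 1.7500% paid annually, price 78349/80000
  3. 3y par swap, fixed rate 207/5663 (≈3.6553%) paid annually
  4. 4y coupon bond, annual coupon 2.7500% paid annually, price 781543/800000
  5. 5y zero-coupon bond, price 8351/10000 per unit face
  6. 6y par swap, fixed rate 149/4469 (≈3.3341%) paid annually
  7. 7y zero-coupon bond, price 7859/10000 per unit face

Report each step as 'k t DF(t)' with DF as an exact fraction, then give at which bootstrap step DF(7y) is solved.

1 1 1979/2000
2 2 1891/2000
3 3 1793/2000
4 4 7/8
5 5 8351/10000
6 6 2053/2500
7 7 7859/10000
DF(7y) is solved at step 7

step 1 [1y] swap r/1=21/1979: DF=(1 − 21/1979·(0))/(1+21/1979) = 1979/2000 ≈ 0.989500
step 2 [2y] bond c/1=7/400: DF=(78349/80000 − 7/400·(0.989500))/(1+7/400) = 1891/2000 ≈ 0.945500
step 3 [3y] swap r/1=207/5663: DF=(1 − 207/5663·(0.989500+0.945500))/(1+207/5663) = 1793/2000 ≈ 0.896500
step 4 [4y] bond c/1=11/400: DF=(781543/800000 − 11/400·(0.989500+0.945500+0.896500))/(1+11/400) = 7/8 ≈ 0.875000
step 5 [5y] zero: DF = P = 8351/10000 ≈ 0.835100
step 6 [6y] swap r/1=149/4469: DF=(1 − 149/4469·(0.989500+0.945500+0.896500+0.875000+0.835100))/(1+149/4469) = 2053/2500 ≈ 0.821200
step 7 [7y] zero: DF = P = 7859/10000 ≈ 0.785900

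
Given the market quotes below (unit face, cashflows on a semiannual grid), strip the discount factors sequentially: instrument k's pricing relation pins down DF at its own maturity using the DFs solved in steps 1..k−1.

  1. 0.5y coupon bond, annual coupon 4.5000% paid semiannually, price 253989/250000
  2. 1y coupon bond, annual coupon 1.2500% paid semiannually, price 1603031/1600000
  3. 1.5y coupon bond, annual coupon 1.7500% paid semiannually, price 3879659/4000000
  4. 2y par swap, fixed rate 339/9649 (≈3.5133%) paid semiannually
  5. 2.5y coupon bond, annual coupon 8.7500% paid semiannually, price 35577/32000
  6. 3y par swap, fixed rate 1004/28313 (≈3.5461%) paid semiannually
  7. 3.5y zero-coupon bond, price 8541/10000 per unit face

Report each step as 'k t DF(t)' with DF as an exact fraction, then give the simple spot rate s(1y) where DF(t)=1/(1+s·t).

1 1/2 621/625
2 1 1979/2000
3 3/2 9443/10000
4 2 4661/5000
5 5/2 4517/5000
6 3 2249/2500
7 7/2 8541/10000
s(1y) = (1/(1979/2000) − 1)/(1) = 21/1979 ≈ 1.0611%

step 1 [0.5y] bond c/2=9/400: DF=(253989/250000 − 9/400·(0))/(1+9/400) = 621/625 ≈ 0.993600
step 2 [1y] bond c/2=1/160: DF=(1603031/1600000 − 1/160·(0.993600))/(1+1/160) = 1979/2000 ≈ 0.989500
step 3 [1.5y] bond c/2=7/800: DF=(3879659/4000000 − 7/800·(0.993600+0.989500))/(1+7/800) = 9443/10000 ≈ 0.944300
step 4 [2y] swap r/2=339/19298: DF=(1 − 339/19298·(0.993600+0.989500+0.944300))/(1+339/19298) = 4661/5000 ≈ 0.932200
step 5 [2.5y] bond c/2=7/160: DF=(35577/32000 − 7/160·(0.993600+0.989500+0.944300+0.932200))/(1+7/160) = 4517/5000 ≈ 0.903400
step 6 [3y] swap r/2=502/28313: DF=(1 − 502/28313·(0.993600+0.989500+0.944300+0.932200+0.903400))/(1+502/28313) = 2249/2500 ≈ 0.899600
step 7 [3.5y] zero: DF = P = 8541/10000 ≈ 0.854100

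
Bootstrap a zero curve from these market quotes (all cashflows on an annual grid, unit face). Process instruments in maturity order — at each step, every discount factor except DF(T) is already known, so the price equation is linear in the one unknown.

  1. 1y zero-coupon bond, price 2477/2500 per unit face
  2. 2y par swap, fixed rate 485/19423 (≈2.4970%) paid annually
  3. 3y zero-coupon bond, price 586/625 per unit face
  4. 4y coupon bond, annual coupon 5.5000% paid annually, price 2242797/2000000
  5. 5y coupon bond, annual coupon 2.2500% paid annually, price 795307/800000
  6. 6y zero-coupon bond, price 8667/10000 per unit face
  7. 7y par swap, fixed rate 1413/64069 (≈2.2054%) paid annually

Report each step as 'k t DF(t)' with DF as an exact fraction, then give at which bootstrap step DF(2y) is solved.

1 1 2477/2500
2 2 1903/2000
3 3 586/625
4 4 1141/1250
5 5 1111/1250
6 6 8667/10000
7 7 8587/10000
DF(2y) is solved at step 2

step 1 [1y] zero: DF = P = 2477/2500 ≈ 0.990800
step 2 [2y] swap r/1=485/19423: DF=(1 − 485/19423·(0.990800))/(1+485/19423) = 1903/2000 ≈ 0.951500
step 3 [3y] zero: DF = P = 586/625 ≈ 0.937600
step 4 [4y] bond c/1=11/200: DF=(2242797/2000000 − 11/200·(0.990800+0.951500+0.937600))/(1+11/200) = 1141/1250 ≈ 0.912800
step 5 [5y] bond c/1=9/400: DF=(795307/800000 − 9/400·(0.990800+0.951500+0.937600+0.912800))/(1+9/400) = 1111/1250 ≈ 0.888800
step 6 [6y] zero: DF = P = 8667/10000 ≈ 0.866700
step 7 [7y] swap r/1=1413/64069: DF=(1 − 1413/64069·(0.990800+0.951500+0.937600+0.912800+0.888800+0.866700))/(1+1413/64069) = 8587/10000 ≈ 0.858700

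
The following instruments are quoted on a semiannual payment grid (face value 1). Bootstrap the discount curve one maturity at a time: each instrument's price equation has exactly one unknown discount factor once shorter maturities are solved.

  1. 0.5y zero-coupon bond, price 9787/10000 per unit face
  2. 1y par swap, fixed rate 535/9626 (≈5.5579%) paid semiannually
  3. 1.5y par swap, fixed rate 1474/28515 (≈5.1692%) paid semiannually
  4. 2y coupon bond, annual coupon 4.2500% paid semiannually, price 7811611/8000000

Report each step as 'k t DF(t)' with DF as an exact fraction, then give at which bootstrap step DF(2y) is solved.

1 1/2 9787/10000
2 1 1893/2000
3 3/2 9263/10000
4 2 1121/1250
DF(2y) is solved at step 4

step 1 [0.5y] zero: DF = P = 9787/10000 ≈ 0.978700
step 2 [1y] swap r/2=535/19252: DF=(1 − 535/19252·(0.978700))/(1+535/19252) = 1893/2000 ≈ 0.946500
step 3 [1.5y] swap r/2=737/28515: DF=(1 − 737/28515·(0.978700+0.946500))/(1+737/28515) = 9263/10000 ≈ 0.926300
step 4 [2y] bond c/2=17/800: DF=(7811611/8000000 − 17/800·(0.978700+0.946500+0.926300))/(1+17/800) = 1121/1250 ≈ 0.896800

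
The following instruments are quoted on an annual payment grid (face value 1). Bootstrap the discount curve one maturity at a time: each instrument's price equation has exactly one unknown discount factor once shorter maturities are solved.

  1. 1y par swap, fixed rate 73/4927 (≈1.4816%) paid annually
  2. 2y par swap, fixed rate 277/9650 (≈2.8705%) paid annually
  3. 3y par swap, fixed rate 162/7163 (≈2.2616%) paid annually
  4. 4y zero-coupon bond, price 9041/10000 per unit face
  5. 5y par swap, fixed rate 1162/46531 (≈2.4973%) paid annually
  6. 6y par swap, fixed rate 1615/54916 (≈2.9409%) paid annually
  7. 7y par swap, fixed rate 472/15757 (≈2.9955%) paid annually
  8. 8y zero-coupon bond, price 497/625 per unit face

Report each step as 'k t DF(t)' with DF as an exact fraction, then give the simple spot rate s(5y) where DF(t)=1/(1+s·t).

1 1 4927/5000
2 2 4723/5000
3 3 1169/1250
4 4 9041/10000
5 5 4419/5000
6 6 1677/2000
7 7 507/625
8 8 497/625
s(5y) = (1/(4419/5000) − 1)/(5) = 581/22095 ≈ 2.6296%

step 1 [1y] swap r/1=73/4927: DF=(1 − 73/4927·(0))/(1+73/4927) = 4927/5000 ≈ 0.985400
step 2 [2y] swap r/1=277/9650: DF=(1 − 277/9650·(0.985400))/(1+277/9650) = 4723/5000 ≈ 0.944600
step 3 [3y] swap r/1=162/7163: DF=(1 − 162/7163·(0.985400+0.944600))/(1+162/7163) = 1169/1250 ≈ 0.935200
step 4 [4y] zero: DF = P = 9041/10000 ≈ 0.904100
step 5 [5y] swap r/1=1162/46531: DF=(1 − 1162/46531·(0.985400+0.944600+0.935200+0.904100))/(1+1162/46531) = 4419/5000 ≈ 0.883800
step 6 [6y] swap r/1=1615/54916: DF=(1 − 1615/54916·(0.985400+0.944600+0.935200+0.904100+0.883800))/(1+1615/54916) = 1677/2000 ≈ 0.838500
step 7 [7y] swap r/1=472/15757: DF=(1 − 472/15757·(0.985400+0.944600+0.935200+0.904100+0.883800+0.838500))/(1+472/15757) = 507/625 ≈ 0.811200
step 8 [8y] zero: DF = P = 497/625 ≈ 0.795200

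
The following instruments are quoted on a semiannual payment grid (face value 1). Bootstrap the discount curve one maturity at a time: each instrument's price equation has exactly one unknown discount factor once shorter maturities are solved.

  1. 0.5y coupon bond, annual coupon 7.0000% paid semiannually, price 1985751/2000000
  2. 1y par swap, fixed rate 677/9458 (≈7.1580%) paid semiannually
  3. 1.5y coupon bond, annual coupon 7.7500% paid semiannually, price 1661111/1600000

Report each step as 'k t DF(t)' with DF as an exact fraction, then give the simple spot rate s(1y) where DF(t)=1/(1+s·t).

1 1/2 9593/10000
2 1 9323/10000
3 3/2 9289/10000
s(1y) = (1/(9323/10000) − 1)/(1) = 677/9323 ≈ 7.2616%

step 1 [0.5y] bond c/2=7/200: DF=(1985751/2000000 − 7/200·(0))/(1+7/200) = 9593/10000 ≈ 0.959300
step 2 [1y] swap r/2=677/18916: DF=(1 − 677/18916·(0.959300))/(1+677/18916) = 9323/10000 ≈ 0.932300
step 3 [1.5y] bond c/2=31/800: DF=(1661111/1600000 − 31/800·(0.959300+0.932300))/(1+31/800) = 9289/10000 ≈ 0.928900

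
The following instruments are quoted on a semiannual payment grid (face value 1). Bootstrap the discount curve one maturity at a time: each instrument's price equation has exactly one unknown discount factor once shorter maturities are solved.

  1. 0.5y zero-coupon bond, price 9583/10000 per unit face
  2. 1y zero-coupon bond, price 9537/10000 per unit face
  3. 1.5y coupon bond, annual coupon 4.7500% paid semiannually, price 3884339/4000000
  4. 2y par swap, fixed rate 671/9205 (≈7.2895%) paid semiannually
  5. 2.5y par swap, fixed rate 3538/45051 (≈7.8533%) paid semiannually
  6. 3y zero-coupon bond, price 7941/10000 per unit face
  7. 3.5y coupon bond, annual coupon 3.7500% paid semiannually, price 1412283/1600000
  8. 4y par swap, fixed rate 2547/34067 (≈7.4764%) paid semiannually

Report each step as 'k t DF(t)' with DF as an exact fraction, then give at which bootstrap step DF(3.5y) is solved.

1 1/2 9583/10000
2 1 9537/10000
3 3/2 4521/5000
4 2 4329/5000
5 5/2 8231/10000
6 3 7941/10000
7 7/2 7689/10000
8 4 7453/10000
DF(3.5y) is solved at step 7

step 1 [0.5y] zero: DF = P = 9583/10000 ≈ 0.958300
step 2 [1y] zero: DF = P = 9537/10000 ≈ 0.953700
step 3 [1.5y] bond c/2=19/800: DF=(3884339/4000000 − 19/800·(0.958300+0.953700))/(1+19/800) = 4521/5000 ≈ 0.904200
step 4 [2y] swap r/2=671/18410: DF=(1 − 671/18410·(0.958300+0.953700+0.904200))/(1+671/18410) = 4329/5000 ≈ 0.865800
step 5 [2.5y] swap r/2=1769/45051: DF=(1 − 1769/45051·(0.958300+0.953700+0.904200+0.865800))/(1+1769/45051) = 8231/10000 ≈ 0.823100
step 6 [3y] zero: DF = P = 7941/10000 ≈ 0.794100
step 7 [3.5y] bond c/2=3/160: DF=(1412283/1600000 − 3/160·(0.958300+0.953700+0.904200+0.865800+0.823100+0.794100))/(1+3/160) = 7689/10000 ≈ 0.768900
step 8 [4y] swap r/2=2547/68134: DF=(1 − 2547/68134·(0.958300+0.953700+0.904200+0.865800+0.823100+0.794100+0.768900))/(1+2547/68134) = 7453/10000 ≈ 0.745300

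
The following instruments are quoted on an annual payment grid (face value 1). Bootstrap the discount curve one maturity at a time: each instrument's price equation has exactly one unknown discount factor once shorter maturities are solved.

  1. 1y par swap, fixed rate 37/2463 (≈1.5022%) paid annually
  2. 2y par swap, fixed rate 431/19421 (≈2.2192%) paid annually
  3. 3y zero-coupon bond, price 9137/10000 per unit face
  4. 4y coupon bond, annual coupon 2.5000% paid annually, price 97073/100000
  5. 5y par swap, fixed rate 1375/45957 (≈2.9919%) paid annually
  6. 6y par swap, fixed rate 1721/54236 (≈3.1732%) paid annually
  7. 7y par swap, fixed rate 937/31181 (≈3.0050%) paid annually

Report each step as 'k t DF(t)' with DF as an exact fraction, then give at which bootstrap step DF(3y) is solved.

step 1 [1y] swap r/1=37/2463: DF=(1 − 37/2463·(0))/(1+37/2463) = 2463/2500 ≈ 0.985200
step 2 [2y] swap r/1=431/19421: DF=(1 − 431/19421·(0.985200))/(1+431/19421) = 9569/10000 ≈ 0.956900
step 3 [3y] zero: DF = P = 9137/10000 ≈ 0.913700
step 4 [4y] bond c/1=1/40: DF=(97073/100000 − 1/40·(0.985200+0.956900+0.913700))/(1+1/40) = 4387/5000 ≈ 0.877400
step 5 [5y] swap r/1=1375/45957: DF=(1 − 1375/45957·(0.985200+0.956900+0.913700+0.877400))/(1+1375/45957) = 69/80 ≈ 0.862500
step 6 [6y] swap r/1=1721/54236: DF=(1 − 1721/54236·(0.985200+0.956900+0.913700+0.877400+0.862500))/(1+1721/54236) = 8279/10000 ≈ 0.827900
step 7 [7y] swap r/1=937/31181: DF=(1 − 937/31181·(0.985200+0.956900+0.913700+0.877400+0.862500+0.827900))/(1+937/31181) = 4063/5000 ≈ 0.812600

1 1 2463/2500
2 2 9569/10000
3 3 9137/10000
4 4 4387/5000
5 5 69/80
6 6 8279/10000
7 7 4063/5000
DF(3y) is solved at step 3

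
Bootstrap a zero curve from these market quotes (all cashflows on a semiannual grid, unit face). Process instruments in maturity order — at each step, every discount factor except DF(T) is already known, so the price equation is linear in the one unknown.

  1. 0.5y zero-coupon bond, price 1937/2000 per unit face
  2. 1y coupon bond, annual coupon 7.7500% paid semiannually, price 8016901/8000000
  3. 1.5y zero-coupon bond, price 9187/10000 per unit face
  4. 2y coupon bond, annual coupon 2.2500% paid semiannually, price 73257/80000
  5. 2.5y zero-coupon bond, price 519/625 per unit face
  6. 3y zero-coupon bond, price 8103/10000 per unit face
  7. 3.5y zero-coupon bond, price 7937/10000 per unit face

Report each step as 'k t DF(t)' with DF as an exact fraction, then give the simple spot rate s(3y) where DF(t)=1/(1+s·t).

1 1/2 1937/2000
2 1 4643/5000
3 3/2 9187/10000
4 2 4371/5000
5 5/2 519/625
6 3 8103/10000
7 7/2 7937/10000
s(3y) = (1/(8103/10000) − 1)/(3) = 1897/24309 ≈ 7.8037%

step 1 [0.5y] zero: DF = P = 1937/2000 ≈ 0.968500
step 2 [1y] bond c/2=31/800: DF=(8016901/8000000 − 31/800·(0.968500))/(1+31/800) = 4643/5000 ≈ 0.928600
step 3 [1.5y] zero: DF = P = 9187/10000 ≈ 0.918700
step 4 [2y] bond c/2=9/800: DF=(73257/80000 − 9/800·(0.968500+0.928600+0.918700))/(1+9/800) = 4371/5000 ≈ 0.874200
step 5 [2.5y] zero: DF = P = 519/625 ≈ 0.830400
step 6 [3y] zero: DF = P = 8103/10000 ≈ 0.810300
step 7 [3.5y] zero: DF = P = 7937/10000 ≈ 0.793700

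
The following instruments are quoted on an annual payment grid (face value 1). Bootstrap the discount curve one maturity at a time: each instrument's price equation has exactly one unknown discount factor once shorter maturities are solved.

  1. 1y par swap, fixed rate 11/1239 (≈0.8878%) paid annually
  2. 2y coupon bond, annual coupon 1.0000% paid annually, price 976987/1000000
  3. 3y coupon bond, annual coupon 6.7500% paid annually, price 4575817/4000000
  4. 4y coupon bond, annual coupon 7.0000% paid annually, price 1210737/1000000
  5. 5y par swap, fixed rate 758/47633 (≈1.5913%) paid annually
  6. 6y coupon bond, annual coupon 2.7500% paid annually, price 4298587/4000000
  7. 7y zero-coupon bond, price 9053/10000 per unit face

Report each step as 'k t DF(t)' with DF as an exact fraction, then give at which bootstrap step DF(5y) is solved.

step 1 [1y] swap r/1=11/1239: DF=(1 − 11/1239·(0))/(1+11/1239) = 1239/1250 ≈ 0.991200
step 2 [2y] bond c/1=1/100: DF=(976987/1000000 − 1/100·(0.991200))/(1+1/100) = 383/400 ≈ 0.957500
step 3 [3y] bond c/1=27/400: DF=(4575817/4000000 − 27/400·(0.991200+0.957500))/(1+27/400) = 2371/2500 ≈ 0.948400
step 4 [4y] bond c/1=7/100: DF=(1210737/1000000 − 7/100·(0.991200+0.957500+0.948400))/(1+7/100) = 471/500 ≈ 0.942000
step 5 [5y] swap r/1=758/47633: DF=(1 − 758/47633·(0.991200+0.957500+0.948400+0.942000))/(1+758/47633) = 4621/5000 ≈ 0.924200
step 6 [6y] bond c/1=11/400: DF=(4298587/4000000 − 11/400·(0.991200+0.957500+0.948400+0.942000+0.924200))/(1+11/400) = 574/625 ≈ 0.918400
step 7 [7y] zero: DF = P = 9053/10000 ≈ 0.905300

1 1 1239/1250
2 2 383/400
3 3 2371/2500
4 4 471/500
5 5 4621/5000
6 6 574/625
7 7 9053/10000
DF(5y) is solved at step 5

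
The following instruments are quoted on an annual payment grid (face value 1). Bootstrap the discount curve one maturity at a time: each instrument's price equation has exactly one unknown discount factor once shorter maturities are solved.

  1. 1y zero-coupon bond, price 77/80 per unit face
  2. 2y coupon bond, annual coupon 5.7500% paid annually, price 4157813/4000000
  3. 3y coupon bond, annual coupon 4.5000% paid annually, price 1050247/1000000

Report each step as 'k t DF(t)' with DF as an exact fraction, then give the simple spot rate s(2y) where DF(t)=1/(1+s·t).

1 1 77/80
2 2 4653/5000
3 3 1847/2000
s(2y) = (1/(4653/5000) − 1)/(2) = 347/9306 ≈ 3.7288%

step 1 [1y] zero: DF = P = 77/80 ≈ 0.962500
step 2 [2y] bond c/1=23/400: DF=(4157813/4000000 − 23/400·(0.962500))/(1+23/400) = 4653/5000 ≈ 0.930600
step 3 [3y] bond c/1=9/200: DF=(1050247/1000000 − 9/200·(0.962500+0.930600))/(1+9/200) = 1847/2000 ≈ 0.923500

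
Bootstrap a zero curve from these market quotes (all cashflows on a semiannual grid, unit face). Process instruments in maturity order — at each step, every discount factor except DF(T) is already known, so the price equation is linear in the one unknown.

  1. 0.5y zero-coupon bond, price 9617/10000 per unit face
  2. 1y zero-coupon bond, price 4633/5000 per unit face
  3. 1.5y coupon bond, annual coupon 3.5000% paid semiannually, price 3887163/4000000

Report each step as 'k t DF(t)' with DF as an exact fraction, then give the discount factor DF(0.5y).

step 1 [0.5y] zero: DF = P = 9617/10000 ≈ 0.961700
step 2 [1y] zero: DF = P = 4633/5000 ≈ 0.926600
step 3 [1.5y] bond c/2=7/400: DF=(3887163/4000000 − 7/400·(0.961700+0.926600))/(1+7/400) = 4613/5000 ≈ 0.922600

1 1/2 9617/10000
2 1 4633/5000
3 3/2 4613/5000
DF(0.5y) = 9617/10000 ≈ 0.961700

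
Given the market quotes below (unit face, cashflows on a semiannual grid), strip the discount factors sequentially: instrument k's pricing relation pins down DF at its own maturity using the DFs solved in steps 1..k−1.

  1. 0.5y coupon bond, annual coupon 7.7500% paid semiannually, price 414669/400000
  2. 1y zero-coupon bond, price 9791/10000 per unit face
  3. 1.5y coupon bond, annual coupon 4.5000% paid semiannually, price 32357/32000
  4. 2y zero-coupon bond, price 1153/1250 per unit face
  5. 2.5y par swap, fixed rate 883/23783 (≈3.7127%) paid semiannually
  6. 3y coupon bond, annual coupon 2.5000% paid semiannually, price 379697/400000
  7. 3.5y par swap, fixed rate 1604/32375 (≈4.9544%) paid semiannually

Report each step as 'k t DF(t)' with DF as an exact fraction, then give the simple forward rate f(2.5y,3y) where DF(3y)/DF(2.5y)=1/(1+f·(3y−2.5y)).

1 1/2 499/500
2 1 9791/10000
3 3/2 4727/5000
4 2 1153/1250
5 5/2 9117/10000
6 3 2197/2500
7 7/2 2099/2500
f(2.5y,3y) = ((9117/10000)/(2197/2500) − 1)/(1/2) = 329/4394 ≈ 7.4875%

step 1 [0.5y] bond c/2=31/800: DF=(414669/400000 − 31/800·(0))/(1+31/800) = 499/500 ≈ 0.998000
step 2 [1y] zero: DF = P = 9791/10000 ≈ 0.979100
step 3 [1.5y] bond c/2=9/400: DF=(32357/32000 − 9/400·(0.998000+0.979100))/(1+9/400) = 4727/5000 ≈ 0.945400
step 4 [2y] zero: DF = P = 1153/1250 ≈ 0.922400
step 5 [2.5y] swap r/2=883/47566: DF=(1 − 883/47566·(0.998000+0.979100+0.945400+0.922400))/(1+883/47566) = 9117/10000 ≈ 0.911700
step 6 [3y] bond c/2=1/80: DF=(379697/400000 − 1/80·(0.998000+0.979100+0.945400+0.922400+0.911700))/(1+1/80) = 2197/2500 ≈ 0.878800
step 7 [3.5y] swap r/2=802/32375: DF=(1 − 802/32375·(0.998000+0.979100+0.945400+0.922400+0.911700+0.878800))/(1+802/32375) = 2099/2500 ≈ 0.839600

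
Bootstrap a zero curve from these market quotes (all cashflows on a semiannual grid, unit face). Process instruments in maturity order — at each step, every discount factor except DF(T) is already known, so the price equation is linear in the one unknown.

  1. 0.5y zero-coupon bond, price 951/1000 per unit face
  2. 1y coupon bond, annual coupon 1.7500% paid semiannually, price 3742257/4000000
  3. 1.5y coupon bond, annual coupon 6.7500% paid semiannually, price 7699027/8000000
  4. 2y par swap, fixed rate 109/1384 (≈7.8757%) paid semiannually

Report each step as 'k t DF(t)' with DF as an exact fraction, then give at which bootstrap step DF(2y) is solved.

1 1/2 951/1000
2 1 1149/1250
3 3/2 8699/10000
4 2 8583/10000
DF(2y) is solved at step 4

step 1 [0.5y] zero: DF = P = 951/1000 ≈ 0.951000
step 2 [1y] bond c/2=7/800: DF=(3742257/4000000 − 7/800·(0.951000))/(1+7/800) = 1149/1250 ≈ 0.919200
step 3 [1.5y] bond c/2=27/800: DF=(7699027/8000000 − 27/800·(0.951000+0.919200))/(1+27/800) = 8699/10000 ≈ 0.869900
step 4 [2y] swap r/2=109/2768: DF=(1 − 109/2768·(0.951000+0.919200+0.869900))/(1+109/2768) = 8583/10000 ≈ 0.858300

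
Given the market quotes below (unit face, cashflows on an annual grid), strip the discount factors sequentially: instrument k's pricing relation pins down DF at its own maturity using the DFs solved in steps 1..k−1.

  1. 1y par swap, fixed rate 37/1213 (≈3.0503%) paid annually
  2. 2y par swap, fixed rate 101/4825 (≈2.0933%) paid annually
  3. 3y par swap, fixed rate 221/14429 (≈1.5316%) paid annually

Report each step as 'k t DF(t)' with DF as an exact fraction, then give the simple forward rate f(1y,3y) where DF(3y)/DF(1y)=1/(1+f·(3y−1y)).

1 1 1213/1250
2 2 2399/2500
3 3 4779/5000
f(1y,3y) = ((1213/1250)/(4779/5000) − 1)/(2) = 73/9558 ≈ 0.7638%

step 1 [1y] swap r/1=37/1213: DF=(1 − 37/1213·(0))/(1+37/1213) = 1213/1250 ≈ 0.970400
step 2 [2y] swap r/1=101/4825: DF=(1 − 101/4825·(0.970400))/(1+101/4825) = 2399/2500 ≈ 0.959600
step 3 [3y] swap r/1=221/14429: DF=(1 − 221/14429·(0.970400+0.959600))/(1+221/14429) = 4779/5000 ≈ 0.955800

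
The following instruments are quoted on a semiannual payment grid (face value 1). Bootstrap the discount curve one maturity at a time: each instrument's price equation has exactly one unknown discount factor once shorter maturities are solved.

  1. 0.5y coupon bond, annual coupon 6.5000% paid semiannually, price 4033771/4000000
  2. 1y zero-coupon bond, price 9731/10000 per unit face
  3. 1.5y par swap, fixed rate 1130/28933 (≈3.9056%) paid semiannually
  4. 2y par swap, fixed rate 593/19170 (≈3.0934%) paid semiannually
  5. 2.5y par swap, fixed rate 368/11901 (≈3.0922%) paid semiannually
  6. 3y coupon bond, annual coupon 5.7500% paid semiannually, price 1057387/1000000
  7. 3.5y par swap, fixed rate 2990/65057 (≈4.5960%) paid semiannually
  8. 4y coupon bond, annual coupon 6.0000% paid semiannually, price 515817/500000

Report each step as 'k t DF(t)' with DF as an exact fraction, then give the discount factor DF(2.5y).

1 1/2 9767/10000
2 1 9731/10000
3 3/2 1887/2000
4 2 9407/10000
5 5/2 579/625
6 3 2237/2500
7 7/2 1701/2000
8 4 8121/10000
DF(2.5y) = 579/625 ≈ 0.926400

step 1 [0.5y] bond c/2=13/400: DF=(4033771/4000000 − 13/400·(0))/(1+13/400) = 9767/10000 ≈ 0.976700
step 2 [1y] zero: DF = P = 9731/10000 ≈ 0.973100
step 3 [1.5y] swap r/2=565/28933: DF=(1 − 565/28933·(0.976700+0.973100))/(1+565/28933) = 1887/2000 ≈ 0.943500
step 4 [2y] swap r/2=593/38340: DF=(1 − 593/38340·(0.976700+0.973100+0.943500))/(1+593/38340) = 9407/10000 ≈ 0.940700
step 5 [2.5y] swap r/2=184/11901: DF=(1 − 184/11901·(0.976700+0.973100+0.943500+0.940700))/(1+184/11901) = 579/625 ≈ 0.926400
step 6 [3y] bond c/2=23/800: DF=(1057387/1000000 − 23/800·(0.976700+0.973100+0.943500+0.940700+0.926400))/(1+23/800) = 2237/2500 ≈ 0.894800
step 7 [3.5y] swap r/2=1495/65057: DF=(1 − 1495/65057·(0.976700+0.973100+0.943500+0.940700+0.926400+0.894800))/(1+1495/65057) = 1701/2000 ≈ 0.850500
step 8 [4y] bond c/2=3/100: DF=(515817/500000 − 3/100·(0.976700+0.973100+0.943500+0.940700+0.926400+0.894800+0.850500))/(1+3/100) = 8121/10000 ≈ 0.812100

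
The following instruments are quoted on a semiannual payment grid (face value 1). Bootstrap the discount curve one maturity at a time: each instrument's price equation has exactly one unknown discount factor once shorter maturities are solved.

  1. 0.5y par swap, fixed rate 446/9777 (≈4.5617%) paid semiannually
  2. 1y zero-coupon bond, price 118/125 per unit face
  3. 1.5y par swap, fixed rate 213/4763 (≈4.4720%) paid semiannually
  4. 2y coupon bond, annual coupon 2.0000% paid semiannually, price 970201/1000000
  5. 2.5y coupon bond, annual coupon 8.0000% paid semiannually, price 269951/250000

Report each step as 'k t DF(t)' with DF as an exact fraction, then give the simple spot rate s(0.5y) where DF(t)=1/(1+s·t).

1 1/2 9777/10000
2 1 118/125
3 3/2 9361/10000
4 2 9323/10000
5 5/2 357/400
s(0.5y) = (1/(9777/10000) − 1)/(1/2) = 446/9777 ≈ 4.5617%

step 1 [0.5y] swap r/2=223/9777: DF=(1 − 223/9777·(0))/(1+223/9777) = 9777/10000 ≈ 0.977700
step 2 [1y] zero: DF = P = 118/125 ≈ 0.944000
step 3 [1.5y] swap r/2=213/9526: DF=(1 − 213/9526·(0.977700+0.944000))/(1+213/9526) = 9361/10000 ≈ 0.936100
step 4 [2y] bond c/2=1/100: DF=(970201/1000000 − 1/100·(0.977700+0.944000+0.936100))/(1+1/100) = 9323/10000 ≈ 0.932300
step 5 [2.5y] bond c/2=1/25: DF=(269951/250000 − 1/25·(0.977700+0.944000+0.936100+0.932300))/(1+1/25) = 357/400 ≈ 0.892500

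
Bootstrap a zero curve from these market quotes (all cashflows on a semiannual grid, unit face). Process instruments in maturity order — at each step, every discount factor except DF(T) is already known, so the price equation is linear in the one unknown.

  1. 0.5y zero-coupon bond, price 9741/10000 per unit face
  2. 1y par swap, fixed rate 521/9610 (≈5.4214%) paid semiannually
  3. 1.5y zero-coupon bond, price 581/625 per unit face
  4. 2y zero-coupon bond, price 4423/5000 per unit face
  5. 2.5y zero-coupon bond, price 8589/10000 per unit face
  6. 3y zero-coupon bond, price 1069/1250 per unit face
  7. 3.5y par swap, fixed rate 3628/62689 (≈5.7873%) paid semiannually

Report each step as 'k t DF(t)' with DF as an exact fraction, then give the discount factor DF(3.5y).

step 1 [0.5y] zero: DF = P = 9741/10000 ≈ 0.974100
step 2 [1y] swap r/2=521/19220: DF=(1 − 521/19220·(0.974100))/(1+521/19220) = 9479/10000 ≈ 0.947900
step 3 [1.5y] zero: DF = P = 581/625 ≈ 0.929600
step 4 [2y] zero: DF = P = 4423/5000 ≈ 0.884600
step 5 [2.5y] zero: DF = P = 8589/10000 ≈ 0.858900
step 6 [3y] zero: DF = P = 1069/1250 ≈ 0.855200
step 7 [3.5y] swap r/2=1814/62689: DF=(1 − 1814/62689·(0.974100+0.947900+0.929600+0.884600+0.858900+0.855200))/(1+1814/62689) = 4093/5000 ≈ 0.818600

1 1/2 9741/10000
2 1 9479/10000
3 3/2 581/625
4 2 4423/5000
5 5/2 8589/10000
6 3 1069/1250
7 7/2 4093/5000
DF(3.5y) = 4093/5000 ≈ 0.818600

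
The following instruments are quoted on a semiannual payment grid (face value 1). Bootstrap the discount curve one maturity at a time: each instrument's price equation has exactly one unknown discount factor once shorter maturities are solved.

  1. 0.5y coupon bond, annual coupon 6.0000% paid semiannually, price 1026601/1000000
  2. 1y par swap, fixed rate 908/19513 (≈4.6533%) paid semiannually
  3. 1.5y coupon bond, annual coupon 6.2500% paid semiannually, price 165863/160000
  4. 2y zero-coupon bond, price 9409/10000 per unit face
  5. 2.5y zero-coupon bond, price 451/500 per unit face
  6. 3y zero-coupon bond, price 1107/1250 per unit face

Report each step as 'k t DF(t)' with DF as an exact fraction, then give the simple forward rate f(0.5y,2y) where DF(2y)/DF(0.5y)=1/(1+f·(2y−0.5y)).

step 1 [0.5y] bond c/2=3/100: DF=(1026601/1000000 − 3/100·(0))/(1+3/100) = 9967/10000 ≈ 0.996700
step 2 [1y] swap r/2=454/19513: DF=(1 − 454/19513·(0.996700))/(1+454/19513) = 4773/5000 ≈ 0.954600
step 3 [1.5y] bond c/2=1/32: DF=(165863/160000 − 1/32·(0.996700+0.954600))/(1+1/32) = 9461/10000 ≈ 0.946100
step 4 [2y] zero: DF = P = 9409/10000 ≈ 0.940900
step 5 [2.5y] zero: DF = P = 451/500 ≈ 0.902000
step 6 [3y] zero: DF = P = 1107/1250 ≈ 0.885600

1 1/2 9967/10000
2 1 4773/5000
3 3/2 9461/10000
4 2 9409/10000
5 5/2 451/500
6 3 1107/1250
f(0.5y,2y) = ((9967/10000)/(9409/10000) − 1)/(3/2) = 372/9409 ≈ 3.9537%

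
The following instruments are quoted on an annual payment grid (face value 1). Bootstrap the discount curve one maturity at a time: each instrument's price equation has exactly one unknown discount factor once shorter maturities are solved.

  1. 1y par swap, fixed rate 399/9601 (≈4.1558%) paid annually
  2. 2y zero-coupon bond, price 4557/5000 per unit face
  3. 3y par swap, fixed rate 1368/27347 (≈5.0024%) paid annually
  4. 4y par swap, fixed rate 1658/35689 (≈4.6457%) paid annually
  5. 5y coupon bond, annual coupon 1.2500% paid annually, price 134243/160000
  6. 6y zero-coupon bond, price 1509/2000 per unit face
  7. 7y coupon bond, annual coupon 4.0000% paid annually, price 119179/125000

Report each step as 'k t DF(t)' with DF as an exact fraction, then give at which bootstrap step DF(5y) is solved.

1 1 9601/10000
2 2 4557/5000
3 3 1079/1250
4 4 4171/5000
5 5 3923/5000
6 6 1509/2000
7 7 7203/10000
DF(5y) is solved at step 5

step 1 [1y] swap r/1=399/9601: DF=(1 − 399/9601·(0))/(1+399/9601) = 9601/10000 ≈ 0.960100
step 2 [2y] zero: DF = P = 4557/5000 ≈ 0.911400
step 3 [3y] swap r/1=1368/27347: DF=(1 − 1368/27347·(0.960100+0.911400))/(1+1368/27347) = 1079/1250 ≈ 0.863200
step 4 [4y] swap r/1=1658/35689: DF=(1 − 1658/35689·(0.960100+0.911400+0.863200))/(1+1658/35689) = 4171/5000 ≈ 0.834200
step 5 [5y] bond c/1=1/80: DF=(134243/160000 − 1/80·(0.960100+0.911400+0.863200+0.834200))/(1+1/80) = 3923/5000 ≈ 0.784600
step 6 [6y] zero: DF = P = 1509/2000 ≈ 0.754500
step 7 [7y] bond c/1=1/25: DF=(119179/125000 − 1/25·(0.960100+0.911400+0.863200+0.834200+0.784600+0.754500))/(1+1/25) = 7203/10000 ≈ 0.720300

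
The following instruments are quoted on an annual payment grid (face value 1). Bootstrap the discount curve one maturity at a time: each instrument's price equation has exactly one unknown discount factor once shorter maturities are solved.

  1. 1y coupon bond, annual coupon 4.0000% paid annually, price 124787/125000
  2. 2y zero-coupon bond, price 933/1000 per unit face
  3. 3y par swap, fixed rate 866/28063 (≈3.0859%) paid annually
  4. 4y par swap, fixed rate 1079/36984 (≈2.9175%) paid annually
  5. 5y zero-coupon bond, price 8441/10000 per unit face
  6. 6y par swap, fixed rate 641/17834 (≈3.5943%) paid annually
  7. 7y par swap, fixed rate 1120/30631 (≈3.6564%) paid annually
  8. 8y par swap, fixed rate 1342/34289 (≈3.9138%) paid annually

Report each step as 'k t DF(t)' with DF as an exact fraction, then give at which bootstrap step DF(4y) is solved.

1 1 9599/10000
2 2 933/1000
3 3 4567/5000
4 4 8921/10000
5 5 8441/10000
6 6 8077/10000
7 7 97/125
8 8 1829/2500
DF(4y) is solved at step 4

step 1 [1y] bond c/1=1/25: DF=(124787/125000 − 1/25·(0))/(1+1/25) = 9599/10000 ≈ 0.959900
step 2 [2y] zero: DF = P = 933/1000 ≈ 0.933000
step 3 [3y] swap r/1=866/28063: DF=(1 − 866/28063·(0.959900+0.933000))/(1+866/28063) = 4567/5000 ≈ 0.913400
step 4 [4y] swap r/1=1079/36984: DF=(1 − 1079/36984·(0.959900+0.933000+0.913400))/(1+1079/36984) = 8921/10000 ≈ 0.892100
step 5 [5y] zero: DF = P = 8441/10000 ≈ 0.844100
step 6 [6y] swap r/1=641/17834: DF=(1 − 641/17834·(0.959900+0.933000+0.913400+0.892100+0.844100))/(1+641/17834) = 8077/10000 ≈ 0.807700
step 7 [7y] swap r/1=1120/30631: DF=(1 − 1120/30631·(0.959900+0.933000+0.913400+0.892100+0.844100+0.807700))/(1+1120/30631) = 97/125 ≈ 0.776000
step 8 [8y] swap r/1=1342/34289: DF=(1 − 1342/34289·(0.959900+0.933000+0.913400+0.892100+0.844100+0.807700+0.776000))/(1+1342/34289) = 1829/2500 ≈ 0.731600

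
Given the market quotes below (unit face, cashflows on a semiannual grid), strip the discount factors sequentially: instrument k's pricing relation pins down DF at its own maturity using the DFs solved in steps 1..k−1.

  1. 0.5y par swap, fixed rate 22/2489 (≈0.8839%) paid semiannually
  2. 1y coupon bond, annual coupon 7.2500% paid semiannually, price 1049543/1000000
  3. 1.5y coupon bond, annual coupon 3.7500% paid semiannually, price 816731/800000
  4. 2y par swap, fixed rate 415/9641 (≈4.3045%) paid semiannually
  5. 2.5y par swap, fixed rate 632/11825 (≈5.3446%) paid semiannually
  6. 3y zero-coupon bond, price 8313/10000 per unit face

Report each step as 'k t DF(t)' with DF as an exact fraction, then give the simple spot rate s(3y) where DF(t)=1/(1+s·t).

step 1 [0.5y] swap r/2=11/2489: DF=(1 − 11/2489·(0))/(1+11/2489) = 2489/2500 ≈ 0.995600
step 2 [1y] bond c/2=29/800: DF=(1049543/1000000 − 29/800·(0.995600))/(1+29/800) = 489/500 ≈ 0.978000
step 3 [1.5y] bond c/2=3/160: DF=(816731/800000 − 3/160·(0.995600+0.978000))/(1+3/160) = 4829/5000 ≈ 0.965800
step 4 [2y] swap r/2=415/19282: DF=(1 − 415/19282·(0.995600+0.978000+0.965800))/(1+415/19282) = 917/1000 ≈ 0.917000
step 5 [2.5y] swap r/2=316/11825: DF=(1 − 316/11825·(0.995600+0.978000+0.965800+0.917000))/(1+316/11825) = 546/625 ≈ 0.873600
step 6 [3y] zero: DF = P = 8313/10000 ≈ 0.831300

1 1/2 2489/2500
2 1 489/500
3 3/2 4829/5000
4 2 917/1000
5 5/2 546/625
6 3 8313/10000
s(3y) = (1/(8313/10000) − 1)/(3) = 1687/24939 ≈ 6.7645%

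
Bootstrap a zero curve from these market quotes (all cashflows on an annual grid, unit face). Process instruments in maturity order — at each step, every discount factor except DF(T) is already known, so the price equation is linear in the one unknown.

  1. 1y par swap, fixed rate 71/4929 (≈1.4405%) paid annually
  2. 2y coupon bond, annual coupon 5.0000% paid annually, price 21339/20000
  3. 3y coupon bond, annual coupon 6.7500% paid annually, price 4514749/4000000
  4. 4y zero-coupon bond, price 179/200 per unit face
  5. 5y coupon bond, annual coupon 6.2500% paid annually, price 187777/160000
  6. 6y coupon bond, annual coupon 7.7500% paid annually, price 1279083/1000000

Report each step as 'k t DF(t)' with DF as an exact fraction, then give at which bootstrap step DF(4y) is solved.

1 1 4929/5000
2 2 2423/2500
3 3 9337/10000
4 4 179/200
5 5 441/500
6 6 1703/2000
DF(4y) is solved at step 4

step 1 [1y] swap r/1=71/4929: DF=(1 − 71/4929·(0))/(1+71/4929) = 4929/5000 ≈ 0.985800
step 2 [2y] bond c/1=1/20: DF=(21339/20000 − 1/20·(0.985800))/(1+1/20) = 2423/2500 ≈ 0.969200
step 3 [3y] bond c/1=27/400: DF=(4514749/4000000 − 27/400·(0.985800+0.969200))/(1+27/400) = 9337/10000 ≈ 0.933700
step 4 [4y] zero: DF = P = 179/200 ≈ 0.895000
step 5 [5y] bond c/1=1/16: DF=(187777/160000 − 1/16·(0.985800+0.969200+0.933700+0.895000))/(1+1/16) = 441/500 ≈ 0.882000
step 6 [6y] bond c/1=31/400: DF=(1279083/1000000 − 31/400·(0.985800+0.969200+0.933700+0.895000+0.882000))/(1+31/400) = 1703/2000 ≈ 0.851500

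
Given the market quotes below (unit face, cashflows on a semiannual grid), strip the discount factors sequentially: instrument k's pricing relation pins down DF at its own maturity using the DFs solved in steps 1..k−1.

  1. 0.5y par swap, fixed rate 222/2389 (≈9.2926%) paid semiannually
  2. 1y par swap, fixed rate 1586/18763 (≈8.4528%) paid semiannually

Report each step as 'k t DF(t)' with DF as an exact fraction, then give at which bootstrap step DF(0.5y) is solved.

1 1/2 2389/2500
2 1 9207/10000
DF(0.5y) is solved at step 1

step 1 [0.5y] swap r/2=111/2389: DF=(1 − 111/2389·(0))/(1+111/2389) = 2389/2500 ≈ 0.955600
step 2 [1y] swap r/2=793/18763: DF=(1 − 793/18763·(0.955600))/(1+793/18763) = 9207/10000 ≈ 0.920700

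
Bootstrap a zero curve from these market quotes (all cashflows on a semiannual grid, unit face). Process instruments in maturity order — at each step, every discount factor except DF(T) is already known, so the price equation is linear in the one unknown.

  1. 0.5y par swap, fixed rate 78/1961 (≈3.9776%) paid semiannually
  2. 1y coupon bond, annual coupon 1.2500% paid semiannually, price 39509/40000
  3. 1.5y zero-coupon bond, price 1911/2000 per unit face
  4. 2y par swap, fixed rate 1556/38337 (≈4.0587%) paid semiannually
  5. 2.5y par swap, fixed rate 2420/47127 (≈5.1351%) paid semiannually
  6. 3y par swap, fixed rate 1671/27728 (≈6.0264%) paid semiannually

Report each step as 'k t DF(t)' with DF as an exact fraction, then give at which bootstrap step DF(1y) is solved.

step 1 [0.5y] swap r/2=39/1961: DF=(1 − 39/1961·(0))/(1+39/1961) = 1961/2000 ≈ 0.980500
step 2 [1y] bond c/2=1/160: DF=(39509/40000 − 1/160·(0.980500))/(1+1/160) = 1951/2000 ≈ 0.975500
step 3 [1.5y] zero: DF = P = 1911/2000 ≈ 0.955500
step 4 [2y] swap r/2=778/38337: DF=(1 − 778/38337·(0.980500+0.975500+0.955500))/(1+778/38337) = 4611/5000 ≈ 0.922200
step 5 [2.5y] swap r/2=1210/47127: DF=(1 − 1210/47127·(0.980500+0.975500+0.955500+0.922200))/(1+1210/47127) = 879/1000 ≈ 0.879000
step 6 [3y] swap r/2=1671/55456: DF=(1 − 1671/55456·(0.980500+0.975500+0.955500+0.922200+0.879000))/(1+1671/55456) = 8329/10000 ≈ 0.832900

1 1/2 1961/2000
2 1 1951/2000
3 3/2 1911/2000
4 2 4611/5000
5 5/2 879/1000
6 3 8329/10000
DF(1y) is solved at step 2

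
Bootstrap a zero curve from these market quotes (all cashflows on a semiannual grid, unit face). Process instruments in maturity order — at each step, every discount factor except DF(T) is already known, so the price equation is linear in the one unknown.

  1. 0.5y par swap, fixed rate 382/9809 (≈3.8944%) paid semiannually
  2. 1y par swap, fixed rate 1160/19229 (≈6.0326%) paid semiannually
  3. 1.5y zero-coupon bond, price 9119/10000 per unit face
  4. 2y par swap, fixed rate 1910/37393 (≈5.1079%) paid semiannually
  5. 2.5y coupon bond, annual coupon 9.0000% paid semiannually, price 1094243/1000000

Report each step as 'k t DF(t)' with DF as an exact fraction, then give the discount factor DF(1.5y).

step 1 [0.5y] swap r/2=191/9809: DF=(1 − 191/9809·(0))/(1+191/9809) = 9809/10000 ≈ 0.980900
step 2 [1y] swap r/2=580/19229: DF=(1 − 580/19229·(0.980900))/(1+580/19229) = 471/500 ≈ 0.942000
step 3 [1.5y] zero: DF = P = 9119/10000 ≈ 0.911900
step 4 [2y] swap r/2=955/37393: DF=(1 − 955/37393·(0.980900+0.942000+0.911900))/(1+955/37393) = 1809/2000 ≈ 0.904500
step 5 [2.5y] bond c/2=9/200: DF=(1094243/1000000 − 9/200·(0.980900+0.942000+0.911900+0.904500))/(1+9/200) = 8861/10000 ≈ 0.886100

1 1/2 9809/10000
2 1 471/500
3 3/2 9119/10000
4 2 1809/2000
5 5/2 8861/10000
DF(1.5y) = 9119/10000 ≈ 0.911900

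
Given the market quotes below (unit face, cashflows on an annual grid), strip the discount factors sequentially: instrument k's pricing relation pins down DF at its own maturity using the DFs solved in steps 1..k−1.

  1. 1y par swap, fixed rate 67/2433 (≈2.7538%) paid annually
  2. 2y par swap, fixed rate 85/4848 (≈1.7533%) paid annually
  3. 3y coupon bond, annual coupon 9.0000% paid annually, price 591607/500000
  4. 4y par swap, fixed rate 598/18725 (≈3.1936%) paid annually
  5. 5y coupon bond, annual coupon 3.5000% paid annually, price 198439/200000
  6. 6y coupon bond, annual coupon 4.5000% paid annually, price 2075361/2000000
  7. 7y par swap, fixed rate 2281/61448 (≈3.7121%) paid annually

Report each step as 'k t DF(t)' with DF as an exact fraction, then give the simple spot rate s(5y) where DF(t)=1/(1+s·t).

1 1 2433/2500
2 2 483/500
3 3 4627/5000
4 4 2201/2500
5 5 104/125
6 6 7959/10000
7 7 7719/10000
s(5y) = (1/(104/125) − 1)/(5) = 21/520 ≈ 4.0385%

step 1 [1y] swap r/1=67/2433: DF=(1 − 67/2433·(0))/(1+67/2433) = 2433/2500 ≈ 0.973200
step 2 [2y] swap r/1=85/4848: DF=(1 − 85/4848·(0.973200))/(1+85/4848) = 483/500 ≈ 0.966000
step 3 [3y] bond c/1=9/100: DF=(591607/500000 − 9/100·(0.973200+0.966000))/(1+9/100) = 4627/5000 ≈ 0.925400
step 4 [4y] swap r/1=598/18725: DF=(1 − 598/18725·(0.973200+0.966000+0.925400))/(1+598/18725) = 2201/2500 ≈ 0.880400
step 5 [5y] bond c/1=7/200: DF=(198439/200000 − 7/200·(0.973200+0.966000+0.925400+0.880400))/(1+7/200) = 104/125 ≈ 0.832000
step 6 [6y] bond c/1=9/200: DF=(2075361/2000000 − 9/200·(0.973200+0.966000+0.925400+0.880400+0.832000))/(1+9/200) = 7959/10000 ≈ 0.795900
step 7 [7y] swap r/1=2281/61448: DF=(1 − 2281/61448·(0.973200+0.966000+0.925400+0.880400+0.832000+0.795900))/(1+2281/61448) = 7719/10000 ≈ 0.771900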